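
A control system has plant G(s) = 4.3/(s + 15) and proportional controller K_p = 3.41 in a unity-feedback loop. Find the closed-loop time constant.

τ = 0.0337 s

Closed-loop transfer function: T(s) = K_p·G(s)/(1 + K_p·G(s)) = 14.66/(s + 15 + 14.66) = 14.66/(s + 29.66).
Time constant τ = 1/29.66 = 0.0337 s.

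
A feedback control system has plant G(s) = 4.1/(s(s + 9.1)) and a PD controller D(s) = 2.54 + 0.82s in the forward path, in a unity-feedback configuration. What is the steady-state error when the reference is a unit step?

0

The open loop D(s)G(s) has a pole at the origin (type 1), so the static position error constant is infinite and e_ss = 1/(1+∞) = 0.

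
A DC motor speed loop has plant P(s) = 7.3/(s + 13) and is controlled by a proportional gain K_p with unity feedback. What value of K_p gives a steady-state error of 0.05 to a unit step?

K_p = 33.8

The loop is type 0, so e_ss(step) = 1/(1 + K_pos) with K_pos = K_p·P(0).
P(0) = 0.5615. Require 1/(1 + K_p·0.5615) = 0.05, so 1 + 0.5615·K_p = 20.
K_p = (20 − 1)/0.5615 = 33.8.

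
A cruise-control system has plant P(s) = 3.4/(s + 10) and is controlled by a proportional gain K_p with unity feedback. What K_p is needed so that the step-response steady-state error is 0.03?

For a type-0 loop with proportional control, e_ss = 1/(1 + K_p·P(0)).
P(0) = 0.34. Require 1/(1 + K_p·0.34) = 0.03, so 1 + 0.34·K_p = 33.33.
K_p = (33.33 − 1)/0.34 = 95.1.

K_p = 95.1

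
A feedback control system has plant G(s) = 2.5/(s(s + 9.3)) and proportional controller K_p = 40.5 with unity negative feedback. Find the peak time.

T_p = 0.352 s

Closed-loop characteristic equation: s² + 9.3s + 101.2 = 0, so ω_n = 10.06 rad/s and ζ = 9.3/(2·10.06) = 0.4621.
Damped frequency ω_d = ω_n√(1−ζ²) = 8.923 rad/s, so peak time T_p = π/ω_d = 0.352 s.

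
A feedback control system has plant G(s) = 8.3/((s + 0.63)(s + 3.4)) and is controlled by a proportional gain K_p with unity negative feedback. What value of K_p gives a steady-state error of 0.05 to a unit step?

For a type-0 loop with proportional control, e_ss = 1/(1 + K_p·G(0)).
G(0) = 3.875. Require 1/(1 + K_p·3.875) = 0.05, so 1 + 3.875·K_p = 20.
K_p = (20 − 1)/3.875 = 4.9.

K_p = 4.9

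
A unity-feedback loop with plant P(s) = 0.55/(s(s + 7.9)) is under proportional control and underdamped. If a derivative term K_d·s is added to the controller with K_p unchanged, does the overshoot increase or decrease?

decrease

The derivative term adds K·K_d to the s-coefficient of the characteristic equation, raising 2ζω_n while ω_n is unchanged; ζ increases, so overshoot decreases.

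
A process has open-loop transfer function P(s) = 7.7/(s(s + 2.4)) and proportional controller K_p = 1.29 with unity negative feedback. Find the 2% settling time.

From 1 + K_pP(s) = 0: s² + 2.4s + 9.933 = 0 ⇒ ω_n = 3.152, ζ = 0.3808.
2% settling time T_s ≈ 4/(ζω_n) = 4/1.2 = 3.33 s.

T_s ≈ 3.33 s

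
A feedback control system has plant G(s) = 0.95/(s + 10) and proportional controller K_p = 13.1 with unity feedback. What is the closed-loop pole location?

s = -22.45

Closed-loop transfer function: T(s) = K_p·G(s)/(1 + K_p·G(s)) = 12.44/(s + 10 + 12.44) = 12.44/(s + 22.45).
The closed-loop pole is at s = −22.45.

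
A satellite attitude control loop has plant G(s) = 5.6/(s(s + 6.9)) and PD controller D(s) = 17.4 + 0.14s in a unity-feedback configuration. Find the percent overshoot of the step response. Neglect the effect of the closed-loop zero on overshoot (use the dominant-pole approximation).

Forward path: (17.4 + 0.14s)·5.6/(s(s+6.9)). The closed-loop characteristic equation is s² + (6.9 + 5.6·0.14)s + 5.6·17.4 = 0.
That is s² + 7.684s + 97.44 = 0, so ω_n = 9.871 rad/s and ζ = 7.684/(2·9.871) = 0.3892.
%OS = 100·exp(−πζ/√(1−ζ²)) = 26.5%.

26.5%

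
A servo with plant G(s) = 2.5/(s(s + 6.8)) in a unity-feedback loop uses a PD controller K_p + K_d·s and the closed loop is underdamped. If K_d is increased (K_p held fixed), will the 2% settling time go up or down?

Characteristic equation s² + (6.8 + 2.5K_d)s + 2.5K_p = 0: raising K_d increases ζω_n = (6.8+2.5K_d)/2 while the loop stays underdamped, so T_s ≈ 4/(ζω_n) decreases.

decrease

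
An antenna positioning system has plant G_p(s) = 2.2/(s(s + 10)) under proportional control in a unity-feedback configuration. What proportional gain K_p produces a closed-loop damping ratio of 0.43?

Closed-loop characteristic equation: s² + 10s + K_p·2.2 = 0.
So ω_n = √(2.2K_p) and 2ζω_n = 10, giving ζ = 10/(2√(2.2K_p)).
Setting ζ = 0.43: √(2.2K_p) = 10/(2·0.43) = 11.63, so K_p = 135.2/2.2 = 61.5.

K_p = 61.5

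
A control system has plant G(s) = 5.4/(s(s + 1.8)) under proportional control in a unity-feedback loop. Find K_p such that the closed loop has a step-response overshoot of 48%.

K_p = 2.9

From %OS = 100·exp(−πζ/√(1−ζ²)) = 48%, ζ = −ln(0.48)/√(π²+ln²(0.48)) = 0.2275.
Characteristic equation s² + 1.8s + 5.4K_p = 0 gives ζ = 1.8/(2√(5.4K_p)).
Setting ζ = 0.2275: √(5.4K_p) = 1.8/(2·0.2275) = 3.956, so K_p = 15.65/5.4 = 2.9.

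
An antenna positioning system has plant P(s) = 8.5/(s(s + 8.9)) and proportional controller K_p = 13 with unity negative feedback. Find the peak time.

T_p = 0.33 s

The closed-loop denominator s² + 8.9s + 110.5 gives ω_n = √110.5 = 10.51 and ζ = 8.9/(2ω_n) = 0.4233.
Damped frequency ω_d = ω_n√(1−ζ²) = 9.524 rad/s, so peak time T_p = π/ω_d = 0.33 s.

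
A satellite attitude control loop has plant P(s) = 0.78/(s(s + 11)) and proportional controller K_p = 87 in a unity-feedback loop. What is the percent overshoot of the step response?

From 1 + K_pP(s) = 0: s² + 11s + 67.86 = 0 ⇒ ω_n = 8.238, ζ = 0.6677.
%OS = 100·exp(−πζ/√(1−ζ²)) = 100·exp(−π·0.6677/√0.5542) = 5.98%.

5.98%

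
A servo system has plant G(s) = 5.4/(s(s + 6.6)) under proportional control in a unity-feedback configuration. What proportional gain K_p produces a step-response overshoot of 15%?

K_p = 7.55

From %OS = 100·exp(−πζ/√(1−ζ²)) = 15%, ζ = −ln(0.15)/√(π²+ln²(0.15)) = 0.5169.
Characteristic equation s² + 6.6s + 5.4K_p = 0 gives ζ = 6.6/(2√(5.4K_p)).
Setting ζ = 0.5169: √(5.4K_p) = 6.6/(2·0.5169) = 6.384, so K_p = 40.75/5.4 = 7.55.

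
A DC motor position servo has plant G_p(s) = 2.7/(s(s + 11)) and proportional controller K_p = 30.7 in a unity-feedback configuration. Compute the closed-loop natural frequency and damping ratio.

ω_n = 9.1 rad/s, ζ = 0.604

With unity feedback the closed-loop characteristic equation is s² + 11s + 30.7·2.7 = s² + 11s + 82.89 = 0.
Matching s² + 2ζω_n s + ω_n²: ω_n = √82.89 = 9.104 rad/s and 2ζω_n = 11, so ζ = 11/(2·9.104) = 0.604.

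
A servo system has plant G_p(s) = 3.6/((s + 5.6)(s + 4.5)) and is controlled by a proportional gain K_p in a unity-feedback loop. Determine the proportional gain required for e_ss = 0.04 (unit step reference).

K_p = 168

Steady-state error for a unit step on this type-0 loop is 1/(1 + K_p·G_p(0)).
G_p(0) = 0.1429. Require 1/(1 + K_p·0.1429) = 0.04, so 1 + 0.1429·K_p = 25.
K_p = (25 − 1)/0.1429 = 168.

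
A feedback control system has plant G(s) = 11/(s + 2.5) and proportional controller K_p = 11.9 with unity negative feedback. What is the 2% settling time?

T_s ≈ 0.03 s

Closed-loop transfer function: T(s) = K_p·G(s)/(1 + K_p·G(s)) = 130.9/(s + 2.5 + 130.9) = 130.9/(s + 133.4).
Time constant τ = 1/133.4 = 0.007496 s, so the 2% settling time is about 4τ = 0.03 s.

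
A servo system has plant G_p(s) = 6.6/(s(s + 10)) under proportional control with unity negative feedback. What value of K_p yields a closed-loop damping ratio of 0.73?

K_p = 7.11

Closed-loop characteristic equation: s² + 10s + K_p·6.6 = 0.
So ω_n = √(6.6K_p) and 2ζω_n = 10, giving ζ = 10/(2√(6.6K_p)).
Setting ζ = 0.73: √(6.6K_p) = 10/(2·0.73) = 6.849, so K_p = 46.91/6.6 = 7.11.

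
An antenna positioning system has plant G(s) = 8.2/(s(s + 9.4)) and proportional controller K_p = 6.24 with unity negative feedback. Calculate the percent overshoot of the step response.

Closed-loop characteristic equation: s² + 9.4s + 51.17 = 0, so ω_n = 7.153 rad/s and ζ = 9.4/(2·7.153) = 0.6571.
%OS = 100·exp(−πζ/√(1−ζ²)) = 100·exp(−π·0.6571/√0.5683) = 6.47%.

6.47%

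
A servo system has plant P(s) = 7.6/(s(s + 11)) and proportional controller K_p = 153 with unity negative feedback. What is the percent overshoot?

59.8%

Closed-loop characteristic equation: s² + 11s + 1163 = 0, so ω_n = 34.1 rad/s and ζ = 11/(2·34.1) = 0.1613.
%OS = 100·exp(−πζ/√(1−ζ²)) = 100·exp(−π·0.1613/√0.974) = 59.8%.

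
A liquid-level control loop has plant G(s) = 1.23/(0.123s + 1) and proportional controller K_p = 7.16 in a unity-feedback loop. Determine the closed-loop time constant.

τ = 0.0125 s

Closed loop: T(s) = K_p·G/(1+K_p·G) = 8.807/(0.123s + 1 + 8.807), with pole at s = −(1 + 8.807)/0.123 = −79.73.
Closed-loop time constant τ = 1/79.73 = 0.0125 s.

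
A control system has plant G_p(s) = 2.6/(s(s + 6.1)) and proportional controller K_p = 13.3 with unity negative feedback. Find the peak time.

From 1 + K_pG_p(s) = 0: s² + 6.1s + 34.58 = 0 ⇒ ω_n = 5.88, ζ = 0.5187.
Damped frequency ω_d = ω_n√(1−ζ²) = 5.028 rad/s, so peak time T_p = π/ω_d = 0.625 s.

T_p = 0.625 s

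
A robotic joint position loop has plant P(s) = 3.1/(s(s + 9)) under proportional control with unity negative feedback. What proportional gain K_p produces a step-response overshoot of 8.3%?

K_p = 16.9

From %OS = 100·exp(−πζ/√(1−ζ²)) = 8.3%, ζ = −ln(0.083)/√(π²+ln²(0.083)) = 0.621.
Characteristic equation s² + 9s + 3.1K_p = 0 gives ζ = 9/(2√(3.1K_p)).
Setting ζ = 0.621: √(3.1K_p) = 9/(2·0.621) = 7.247, so K_p = 52.51/3.1 = 16.9.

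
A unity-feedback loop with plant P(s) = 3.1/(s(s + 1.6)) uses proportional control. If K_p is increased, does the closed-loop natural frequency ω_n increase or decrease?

ω_n = √(3.1·K_p), which grows with K_p.

increase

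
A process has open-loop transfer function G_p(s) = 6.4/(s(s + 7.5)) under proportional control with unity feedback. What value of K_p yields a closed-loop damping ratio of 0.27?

K_p = 30.1

Closed-loop characteristic equation: s² + 7.5s + K_p·6.4 = 0.
So ω_n = √(6.4K_p) and 2ζω_n = 7.5, giving ζ = 7.5/(2√(6.4K_p)).
Setting ζ = 0.27: √(6.4K_p) = 7.5/(2·0.27) = 13.89, so K_p = 192.9/6.4 = 30.1.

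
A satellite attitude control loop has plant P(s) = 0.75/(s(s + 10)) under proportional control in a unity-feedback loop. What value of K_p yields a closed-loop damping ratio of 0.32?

Closed-loop characteristic equation: s² + 10s + K_p·0.75 = 0.
So ω_n = √(0.75K_p) and 2ζω_n = 10, giving ζ = 10/(2√(0.75K_p)).
Setting ζ = 0.32: √(0.75K_p) = 10/(2·0.32) = 15.62, so K_p = 244.1/0.75 = 326.

K_p = 326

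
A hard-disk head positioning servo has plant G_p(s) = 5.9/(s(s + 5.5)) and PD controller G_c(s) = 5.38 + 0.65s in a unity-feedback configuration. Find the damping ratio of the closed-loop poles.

Forward path: (5.38 + 0.65s)·5.9/(s(s+5.5)). The closed-loop characteristic equation is s² + (5.5 + 5.9·0.65)s + 5.9·5.38 = 0.
That is s² + 9.335s + 31.74 = 0, so ω_n = 5.634 rad/s and ζ = 9.335/(2·5.634) = 0.8285.

ζ = 0.828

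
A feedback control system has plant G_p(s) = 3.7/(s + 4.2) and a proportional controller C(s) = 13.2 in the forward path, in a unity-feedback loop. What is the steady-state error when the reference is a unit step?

0.0792

The loop is type 0. Static position error constant K_pos = C(0)·G_p(0) = 13.2·0.881 = 11.63.
Steady-state error to a unit step: e_ss = 1/(1+K_pos) = 1/12.63 = 0.0792.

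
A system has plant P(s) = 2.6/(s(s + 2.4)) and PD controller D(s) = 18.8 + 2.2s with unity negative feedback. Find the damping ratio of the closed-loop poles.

ζ = 0.581

Forward path: (18.8 + 2.2s)·2.6/(s(s+2.4)). The closed-loop characteristic equation is s² + (2.4 + 2.6·2.2)s + 2.6·18.8 = 0.
That is s² + 8.12s + 48.88 = 0, so ω_n = 6.991 rad/s and ζ = 8.12/(2·6.991) = 0.5807.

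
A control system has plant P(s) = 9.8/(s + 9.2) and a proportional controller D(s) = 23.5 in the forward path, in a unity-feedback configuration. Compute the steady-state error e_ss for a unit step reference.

0.0384

The loop is type 0. Static position error constant K_pos = D(0)·P(0) = 23.5·1.065 = 25.03.
Steady-state error to a unit step: e_ss = 1/(1+K_pos) = 1/26.03 = 0.0384.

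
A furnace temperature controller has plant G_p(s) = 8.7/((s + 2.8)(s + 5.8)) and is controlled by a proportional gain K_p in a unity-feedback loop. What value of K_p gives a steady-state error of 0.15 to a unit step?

K_p = 10.6

For a type-0 loop with proportional control, e_ss = 1/(1 + K_p·G_p(0)).
G_p(0) = 0.5357. Require 1/(1 + K_p·0.5357) = 0.15, so 1 + 0.5357·K_p = 6.667.
K_p = (6.667 − 1)/0.5357 = 10.6.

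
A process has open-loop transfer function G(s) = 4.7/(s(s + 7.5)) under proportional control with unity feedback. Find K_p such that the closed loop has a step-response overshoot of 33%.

From %OS = 100·exp(−πζ/√(1−ζ²)) = 33%, ζ = −ln(0.33)/√(π²+ln²(0.33)) = 0.3328.
Characteristic equation s² + 7.5s + 4.7K_p = 0 gives ζ = 7.5/(2√(4.7K_p)).
Setting ζ = 0.3328: √(4.7K_p) = 7.5/(2·0.3328) = 11.27, so K_p = 127/4.7 = 27.

K_p = 27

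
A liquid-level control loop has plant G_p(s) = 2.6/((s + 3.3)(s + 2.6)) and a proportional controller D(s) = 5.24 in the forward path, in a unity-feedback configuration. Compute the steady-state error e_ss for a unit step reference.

0.386

The loop is type 0. Static position error constant K_pos = D(0)·G_p(0) = 5.24·0.303 = 1.588.
Steady-state error to a unit step: e_ss = 1/(1+K_pos) = 1/2.588 = 0.386.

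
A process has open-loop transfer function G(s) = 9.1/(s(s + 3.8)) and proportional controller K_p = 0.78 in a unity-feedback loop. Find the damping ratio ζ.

The closed-loop denominator is s(s+3.8) + 0.78·9.1 = s² + 3.8s + 7.098.
So ω_n² = 7.098 ⇒ ω_n = 2.664 rad/s, and ζ = 3.8/(2ω_n) = 0.713.

ζ = 0.713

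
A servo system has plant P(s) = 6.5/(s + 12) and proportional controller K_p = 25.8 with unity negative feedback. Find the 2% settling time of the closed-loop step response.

T_s ≈ 0.0223 s

Closed-loop transfer function: T(s) = K_p·P(s)/(1 + K_p·P(s)) = 167.7/(s + 12 + 167.7) = 167.7/(s + 179.7).
Time constant τ = 1/179.7 = 0.005565 s, so the 2% settling time is about 4τ = 0.0223 s.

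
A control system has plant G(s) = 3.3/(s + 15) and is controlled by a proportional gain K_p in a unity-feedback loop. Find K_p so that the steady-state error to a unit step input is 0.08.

K_p = 52.3

Steady-state error for a unit step on this type-0 loop is 1/(1 + K_p·G(0)).
G(0) = 0.22. Require 1/(1 + K_p·0.22) = 0.08, so 1 + 0.22·K_p = 12.5.
K_p = (12.5 − 1)/0.22 = 52.3.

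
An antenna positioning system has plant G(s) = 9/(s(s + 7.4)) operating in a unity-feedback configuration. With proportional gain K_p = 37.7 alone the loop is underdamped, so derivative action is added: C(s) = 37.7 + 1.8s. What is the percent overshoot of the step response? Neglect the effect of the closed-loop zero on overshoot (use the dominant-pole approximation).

Forward path: (37.7 + 1.8s)·9/(s(s+7.4)). The closed-loop characteristic equation is s² + (7.4 + 9·1.8)s + 9·37.7 = 0.
That is s² + 23.6s + 339.3 = 0, so ω_n = 18.42 rad/s and ζ = 23.6/(2·18.42) = 0.6406.
%OS = 100·exp(−πζ/√(1−ζ²)) = 7.27%.

7.27%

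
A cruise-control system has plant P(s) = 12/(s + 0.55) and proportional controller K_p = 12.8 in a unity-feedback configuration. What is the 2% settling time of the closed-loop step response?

T_s ≈ 0.0259 s

Closed-loop transfer function: T(s) = K_p·P(s)/(1 + K_p·P(s)) = 153.6/(s + 0.55 + 153.6) = 153.6/(s + 154.2).
Time constant τ = 1/154.2 = 0.006487 s, so the 2% settling time is about 4τ = 0.0259 s.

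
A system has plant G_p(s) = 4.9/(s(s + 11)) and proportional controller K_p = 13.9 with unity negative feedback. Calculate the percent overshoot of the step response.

The closed-loop denominator s² + 11s + 68.11 gives ω_n = √68.11 = 8.253 and ζ = 11/(2ω_n) = 0.6664.
%OS = 100·exp(−πζ/√(1−ζ²)) = 100·exp(−π·0.6664/√0.5559) = 6.03%.

6.03%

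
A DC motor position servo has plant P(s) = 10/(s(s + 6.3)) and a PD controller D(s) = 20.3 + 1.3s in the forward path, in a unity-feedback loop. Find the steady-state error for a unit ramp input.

0.031

The loop has one pole at the origin (type 1). Velocity error constant K_v = lim_{s→0} s·D(s)P(s) = 20.3·10/6.3 = 32.22.
Steady-state error to a unit ramp: e_ss = 1/K_v = 0.031.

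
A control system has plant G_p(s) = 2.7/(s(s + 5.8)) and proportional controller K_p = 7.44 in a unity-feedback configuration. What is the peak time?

T_p = 0.919 s

The closed-loop denominator s² + 5.8s + 20.09 gives ω_n = √20.09 = 4.482 and ζ = 5.8/(2ω_n) = 0.647.
Damped frequency ω_d = ω_n√(1−ζ²) = 3.417 rad/s, so peak time T_p = π/ω_d = 0.919 s.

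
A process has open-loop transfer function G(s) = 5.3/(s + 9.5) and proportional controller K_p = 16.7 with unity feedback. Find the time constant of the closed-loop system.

Closed-loop transfer function: T(s) = K_p·G(s)/(1 + K_p·G(s)) = 88.51/(s + 9.5 + 88.51) = 88.51/(s + 98.01).
Time constant τ = 1/98.01 = 0.0102 s.

τ = 0.0102 s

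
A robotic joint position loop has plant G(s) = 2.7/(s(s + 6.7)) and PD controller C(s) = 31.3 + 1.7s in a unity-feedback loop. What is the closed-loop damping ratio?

Forward path: (31.3 + 1.7s)·2.7/(s(s+6.7)). The closed-loop characteristic equation is s² + (6.7 + 2.7·1.7)s + 2.7·31.3 = 0.
That is s² + 11.29s + 84.51 = 0, so ω_n = 9.193 rad/s and ζ = 11.29/(2·9.193) = 0.6141.

ζ = 0.614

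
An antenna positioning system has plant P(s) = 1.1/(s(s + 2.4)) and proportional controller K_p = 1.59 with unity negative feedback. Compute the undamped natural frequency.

With unity feedback the closed-loop characteristic equation is s² + 2.4s + 1.59·1.1 = s² + 2.4s + 1.749 = 0.
So ω_n² = 1.749 ⇒ ω_n = 1.322 rad/s, and ζ = 2.4/(2ω_n) = 0.907.

ω_n = 1.32 rad/s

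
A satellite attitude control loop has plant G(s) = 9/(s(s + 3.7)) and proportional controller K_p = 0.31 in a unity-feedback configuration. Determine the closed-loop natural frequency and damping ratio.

ω_n = 1.67 rad/s, ζ = 1.11

The closed-loop denominator is s(s+3.7) + 0.31·9 = s² + 3.7s + 2.79.
Matching s² + 2ζω_n s + ω_n²: ω_n = √2.79 = 1.67 rad/s and 2ζω_n = 3.7, so ζ = 3.7/(2·1.67) = 1.11.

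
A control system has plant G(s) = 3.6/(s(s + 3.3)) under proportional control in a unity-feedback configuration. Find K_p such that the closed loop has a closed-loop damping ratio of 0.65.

K_p = 1.79

Closed-loop characteristic equation: s² + 3.3s + K_p·3.6 = 0.
So ω_n = √(3.6K_p) and 2ζω_n = 3.3, giving ζ = 3.3/(2√(3.6K_p)).
Setting ζ = 0.65: √(3.6K_p) = 3.3/(2·0.65) = 2.538, so K_p = 6.444/3.6 = 1.79.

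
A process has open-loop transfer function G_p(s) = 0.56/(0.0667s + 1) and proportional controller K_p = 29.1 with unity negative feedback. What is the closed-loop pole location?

Closed loop: T(s) = K_p·G_p/(1+K_p·G_p) = 16.3/(0.0667s + 1 + 16.3), with pole at s = −(1 + 16.3)/0.0667 = −259.3.

s = -259.3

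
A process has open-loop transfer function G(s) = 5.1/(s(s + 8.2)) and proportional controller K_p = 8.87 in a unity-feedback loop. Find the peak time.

T_p = 0.589 s

The closed-loop denominator s² + 8.2s + 45.24 gives ω_n = √45.24 = 6.726 and ζ = 8.2/(2ω_n) = 0.6096.
Damped frequency ω_d = ω_n√(1−ζ²) = 5.332 rad/s, so peak time T_p = π/ω_d = 0.589 s.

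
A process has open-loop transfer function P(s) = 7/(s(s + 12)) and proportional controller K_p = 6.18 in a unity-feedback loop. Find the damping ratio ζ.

1 + K_p·P(s) = 0 gives s² + 12s + 43.26 = 0.
So ω_n² = 43.26 ⇒ ω_n = 6.577 rad/s, and ζ = 12/(2ω_n) = 0.912.

ζ = 0.912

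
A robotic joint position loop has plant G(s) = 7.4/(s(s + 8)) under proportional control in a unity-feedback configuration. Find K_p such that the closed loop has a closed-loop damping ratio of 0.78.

Closed-loop characteristic equation: s² + 8s + K_p·7.4 = 0.
So ω_n = √(7.4K_p) and 2ζω_n = 8, giving ζ = 8/(2√(7.4K_p)).
Setting ζ = 0.78: √(7.4K_p) = 8/(2·0.78) = 5.128, so K_p = 26.3/7.4 = 3.55.

K_p = 3.55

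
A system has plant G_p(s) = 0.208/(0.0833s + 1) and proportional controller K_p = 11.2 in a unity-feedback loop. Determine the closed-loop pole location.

Closed loop: T(s) = K_p·G_p/(1+K_p·G_p) = 2.33/(0.0833s + 1 + 2.33), with pole at s = −(1 + 2.33)/0.0833 = −39.97.

s = -39.97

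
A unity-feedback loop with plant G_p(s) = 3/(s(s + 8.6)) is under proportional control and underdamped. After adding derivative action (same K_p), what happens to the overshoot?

decrease

The derivative term adds K·K_d to the s-coefficient of the characteristic equation, raising 2ζω_n while ω_n is unchanged; ζ increases, so overshoot decreases.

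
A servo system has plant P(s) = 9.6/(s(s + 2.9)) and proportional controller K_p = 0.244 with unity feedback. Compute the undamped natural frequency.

The closed-loop denominator is s(s+2.9) + 0.244·9.6 = s² + 2.9s + 2.342.
Matching s² + 2ζω_n s + ω_n²: ω_n = √2.342 = 1.53 rad/s and 2ζω_n = 2.9, so ζ = 2.9/(2·1.53) = 0.947.

ω_n = 1.53 rad/s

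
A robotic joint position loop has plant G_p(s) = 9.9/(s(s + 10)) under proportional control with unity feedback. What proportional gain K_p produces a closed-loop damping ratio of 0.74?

Closed-loop characteristic equation: s² + 10s + K_p·9.9 = 0.
So ω_n = √(9.9K_p) and 2ζω_n = 10, giving ζ = 10/(2√(9.9K_p)).
Setting ζ = 0.74: √(9.9K_p) = 10/(2·0.74) = 6.757, so K_p = 45.65/9.9 = 4.61.

K_p = 4.61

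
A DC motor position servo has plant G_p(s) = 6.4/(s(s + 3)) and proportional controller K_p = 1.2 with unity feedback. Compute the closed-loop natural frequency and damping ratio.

The closed-loop denominator is s(s+3) + 1.2·6.4 = s² + 3s + 7.68.
So ω_n² = 7.68 ⇒ ω_n = 2.771 rad/s, and ζ = 3/(2ω_n) = 0.541.

ω_n = 2.77 rad/s, ζ = 0.541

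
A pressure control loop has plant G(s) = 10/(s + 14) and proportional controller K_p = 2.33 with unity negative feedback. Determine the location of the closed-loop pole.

Closed-loop transfer function: T(s) = K_p·G(s)/(1 + K_p·G(s)) = 23.3/(s + 14 + 23.3) = 23.3/(s + 37.3).
The closed-loop pole is at s = −37.3.

s = -37.3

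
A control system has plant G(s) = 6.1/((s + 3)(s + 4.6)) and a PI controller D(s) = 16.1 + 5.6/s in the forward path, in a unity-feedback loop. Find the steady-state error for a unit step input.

The open loop D(s)G(s) has a pole at the origin (type 1), so the static position error constant is infinite and e_ss = 1/(1+∞) = 0.

0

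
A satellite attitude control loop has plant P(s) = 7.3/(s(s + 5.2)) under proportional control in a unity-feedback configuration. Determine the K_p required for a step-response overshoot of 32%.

K_p = 7.97

From %OS = 100·exp(−πζ/√(1−ζ²)) = 32%, ζ = −ln(0.32)/√(π²+ln²(0.32)) = 0.341.
Characteristic equation s² + 5.2s + 7.3K_p = 0 gives ζ = 5.2/(2√(7.3K_p)).
Setting ζ = 0.341: √(7.3K_p) = 5.2/(2·0.341) = 7.626, so K_p = 58.15/7.3 = 7.97.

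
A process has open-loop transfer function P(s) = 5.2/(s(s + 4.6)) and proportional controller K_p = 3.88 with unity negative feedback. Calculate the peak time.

T_p = 0.814 s

The closed-loop denominator s² + 4.6s + 20.18 gives ω_n = √20.18 = 4.492 and ζ = 4.6/(2ω_n) = 0.512.
Damped frequency ω_d = ω_n√(1−ζ²) = 3.858 rad/s, so peak time T_p = π/ω_d = 0.814 s.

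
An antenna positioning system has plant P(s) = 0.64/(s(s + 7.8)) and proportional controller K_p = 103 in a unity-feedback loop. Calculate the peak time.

From 1 + K_pP(s) = 0: s² + 7.8s + 65.92 = 0 ⇒ ω_n = 8.119, ζ = 0.4803.
Damped frequency ω_d = ω_n√(1−ζ²) = 7.121 rad/s, so peak time T_p = π/ω_d = 0.441 s.

T_p = 0.441 s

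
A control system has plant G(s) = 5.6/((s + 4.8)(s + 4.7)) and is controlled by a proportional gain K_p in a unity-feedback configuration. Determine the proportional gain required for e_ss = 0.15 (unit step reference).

Steady-state error for a unit step on this type-0 loop is 1/(1 + K_p·G(0)).
G(0) = 0.2482. Require 1/(1 + K_p·0.2482) = 0.15, so 1 + 0.2482·K_p = 6.667.
K_p = (6.667 − 1)/0.2482 = 22.8.

K_p = 22.8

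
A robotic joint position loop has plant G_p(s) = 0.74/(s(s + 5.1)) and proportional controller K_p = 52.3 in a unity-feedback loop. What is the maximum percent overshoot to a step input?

24.4%

Closed-loop characteristic equation: s² + 5.1s + 38.7 = 0, so ω_n = 6.221 rad/s and ζ = 5.1/(2·6.221) = 0.4099.
%OS = 100·exp(−πζ/√(1−ζ²)) = 100·exp(−π·0.4099/√0.832) = 24.4%.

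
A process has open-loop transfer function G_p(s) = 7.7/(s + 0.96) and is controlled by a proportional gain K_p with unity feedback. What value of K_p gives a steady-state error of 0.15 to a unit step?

Steady-state error for a unit step on this type-0 loop is 1/(1 + K_p·G_p(0)).
G_p(0) = 8.021. Require 1/(1 + K_p·8.021) = 0.15, so 1 + 8.021·K_p = 6.667.
K_p = (6.667 − 1)/8.021 = 0.706.

K_p = 0.706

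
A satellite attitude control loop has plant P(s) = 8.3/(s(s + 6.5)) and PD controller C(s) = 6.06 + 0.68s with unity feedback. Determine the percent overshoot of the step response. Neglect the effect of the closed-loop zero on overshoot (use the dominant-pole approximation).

Forward path: (6.06 + 0.68s)·8.3/(s(s+6.5)). The closed-loop characteristic equation is s² + (6.5 + 8.3·0.68)s + 8.3·6.06 = 0.
That is s² + 12.14s + 50.3 = 0, so ω_n = 7.092 rad/s and ζ = 12.14/(2·7.092) = 0.8562.
%OS = 100·exp(−πζ/√(1−ζ²)) = 0.549%.

0.549%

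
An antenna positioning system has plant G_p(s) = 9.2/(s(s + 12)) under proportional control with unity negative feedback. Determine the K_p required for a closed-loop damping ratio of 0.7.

K_p = 7.99

Closed-loop characteristic equation: s² + 12s + K_p·9.2 = 0.
So ω_n = √(9.2K_p) and 2ζω_n = 12, giving ζ = 12/(2√(9.2K_p)).
Setting ζ = 0.7: √(9.2K_p) = 12/(2·0.7) = 8.571, so K_p = 73.47/9.2 = 7.99.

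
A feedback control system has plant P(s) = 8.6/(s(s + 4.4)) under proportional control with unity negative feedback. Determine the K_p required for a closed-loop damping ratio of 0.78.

K_p = 0.925

Closed-loop characteristic equation: s² + 4.4s + K_p·8.6 = 0.
So ω_n = √(8.6K_p) and 2ζω_n = 4.4, giving ζ = 4.4/(2√(8.6K_p)).
Setting ζ = 0.78: √(8.6K_p) = 4.4/(2·0.78) = 2.821, so K_p = 7.955/8.6 = 0.925.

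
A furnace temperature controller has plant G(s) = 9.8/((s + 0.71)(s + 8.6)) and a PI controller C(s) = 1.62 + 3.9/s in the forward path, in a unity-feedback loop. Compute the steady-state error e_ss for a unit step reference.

0

The open loop C(s)G(s) has a pole at the origin (type 1), so the static position error constant is infinite and e_ss = 1/(1+∞) = 0.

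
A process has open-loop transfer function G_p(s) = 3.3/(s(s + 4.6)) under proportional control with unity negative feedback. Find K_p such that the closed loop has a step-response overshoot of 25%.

From %OS = 100·exp(−πζ/√(1−ζ²)) = 25%, ζ = −ln(0.25)/√(π²+ln²(0.25)) = 0.4037.
Characteristic equation s² + 4.6s + 3.3K_p = 0 gives ζ = 4.6/(2√(3.3K_p)).
Setting ζ = 0.4037: √(3.3K_p) = 4.6/(2·0.4037) = 5.697, so K_p = 32.46/3.3 = 9.84.

K_p = 9.84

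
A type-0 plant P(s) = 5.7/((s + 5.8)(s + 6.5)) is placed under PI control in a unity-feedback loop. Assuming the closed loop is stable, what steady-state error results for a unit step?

The PI controller's integrator makes the forward path type 1, so e_ss to a step is zero.

0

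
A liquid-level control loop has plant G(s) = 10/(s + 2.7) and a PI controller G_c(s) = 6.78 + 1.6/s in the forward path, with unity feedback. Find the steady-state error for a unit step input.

The open loop G_c(s)G(s) has a pole at the origin (type 1), so the static position error constant is infinite and e_ss = 1/(1+∞) = 0.

0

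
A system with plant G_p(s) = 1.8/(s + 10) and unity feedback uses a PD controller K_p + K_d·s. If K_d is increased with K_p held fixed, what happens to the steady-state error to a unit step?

At s = 0 the derivative term contributes nothing: C(0) = K_p regardless of K_d, so K_pos = K_p·G_p(0) and e_ss are unchanged.

unchanged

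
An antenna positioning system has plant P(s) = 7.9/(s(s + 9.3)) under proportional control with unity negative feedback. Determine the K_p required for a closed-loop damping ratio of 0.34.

K_p = 23.7

Closed-loop characteristic equation: s² + 9.3s + K_p·7.9 = 0.
So ω_n = √(7.9K_p) and 2ζω_n = 9.3, giving ζ = 9.3/(2√(7.9K_p)).
Setting ζ = 0.34: √(7.9K_p) = 9.3/(2·0.34) = 13.68, so K_p = 187/7.9 = 23.7.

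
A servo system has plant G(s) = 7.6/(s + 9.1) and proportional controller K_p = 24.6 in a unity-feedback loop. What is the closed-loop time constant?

τ = 0.0051 s

Closed-loop transfer function: T(s) = K_p·G(s)/(1 + K_p·G(s)) = 187/(s + 9.1 + 187) = 187/(s + 196.1).
Time constant τ = 1/196.1 = 0.0051 s.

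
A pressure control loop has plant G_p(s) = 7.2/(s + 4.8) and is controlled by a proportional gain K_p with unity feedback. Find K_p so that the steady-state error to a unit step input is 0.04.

K_p = 16

For a type-0 loop with proportional control, e_ss = 1/(1 + K_p·G_p(0)).
G_p(0) = 1.5. Require 1/(1 + K_p·1.5) = 0.04, so 1 + 1.5·K_p = 25.
K_p = (25 − 1)/1.5 = 16.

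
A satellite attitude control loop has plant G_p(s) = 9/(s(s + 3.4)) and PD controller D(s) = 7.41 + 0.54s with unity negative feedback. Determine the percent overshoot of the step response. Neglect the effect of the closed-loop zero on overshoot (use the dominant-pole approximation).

Forward path: (7.41 + 0.54s)·9/(s(s+3.4)). The closed-loop characteristic equation is s² + (3.4 + 9·0.54)s + 9·7.41 = 0.
That is s² + 8.26s + 66.69 = 0, so ω_n = 8.166 rad/s and ζ = 8.26/(2·8.166) = 0.5057.
%OS = 100·exp(−πζ/√(1−ζ²)) = 15.9%.

15.9%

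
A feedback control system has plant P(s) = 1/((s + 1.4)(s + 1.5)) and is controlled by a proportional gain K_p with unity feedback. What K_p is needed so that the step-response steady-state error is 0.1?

K_p = 18.9

Steady-state error for a unit step on this type-0 loop is 1/(1 + K_p·P(0)).
P(0) = 0.4762. Require 1/(1 + K_p·0.4762) = 0.1, so 1 + 0.4762·K_p = 10.
K_p = (10 − 1)/0.4762 = 18.9.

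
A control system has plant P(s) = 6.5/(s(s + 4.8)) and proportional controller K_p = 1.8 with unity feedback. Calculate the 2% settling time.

The closed-loop denominator s² + 4.8s + 11.7 gives ω_n = √11.7 = 3.421 and ζ = 4.8/(2ω_n) = 0.7016.
2% settling time T_s ≈ 4/(ζω_n) = 4/2.4 = 1.67 s.

T_s ≈ 1.67 s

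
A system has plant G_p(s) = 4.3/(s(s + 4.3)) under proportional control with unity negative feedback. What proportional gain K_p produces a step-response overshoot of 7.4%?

K_p = 2.64

From %OS = 100·exp(−πζ/√(1−ζ²)) = 7.4%, ζ = −ln(0.074)/√(π²+ln²(0.074)) = 0.6381.
Characteristic equation s² + 4.3s + 4.3K_p = 0 gives ζ = 4.3/(2√(4.3K_p)).
Setting ζ = 0.6381: √(4.3K_p) = 4.3/(2·0.6381) = 3.369, so K_p = 11.35/4.3 = 2.64.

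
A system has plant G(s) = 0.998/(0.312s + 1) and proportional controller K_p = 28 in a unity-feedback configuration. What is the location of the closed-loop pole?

s = -92.77

Closed loop: T(s) = K_p·G/(1+K_p·G) = 27.94/(0.312s + 1 + 27.94), with pole at s = −(1 + 27.94)/0.312 = −92.77.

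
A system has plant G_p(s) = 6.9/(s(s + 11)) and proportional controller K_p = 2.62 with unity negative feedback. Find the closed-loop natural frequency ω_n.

ω_n = 4.25 rad/s

1 + K_p·G_p(s) = 0 gives s² + 11s + 18.08 = 0.
Matching s² + 2ζω_n s + ω_n²: ω_n = √18.08 = 4.252 rad/s and 2ζω_n = 11, so ζ = 11/(2·4.252) = 1.29.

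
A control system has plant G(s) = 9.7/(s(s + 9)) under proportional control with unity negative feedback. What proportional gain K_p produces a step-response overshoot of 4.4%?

From %OS = 100·exp(−πζ/√(1−ζ²)) = 4.4%, ζ = −ln(0.044)/√(π²+ln²(0.044)) = 0.7051.
Characteristic equation s² + 9s + 9.7K_p = 0 gives ζ = 9/(2√(9.7K_p)).
Setting ζ = 0.7051: √(9.7K_p) = 9/(2·0.7051) = 6.382, so K_p = 40.73/9.7 = 4.2.

K_p = 4.2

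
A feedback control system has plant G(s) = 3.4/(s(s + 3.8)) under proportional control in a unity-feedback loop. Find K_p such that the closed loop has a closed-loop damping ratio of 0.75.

Closed-loop characteristic equation: s² + 3.8s + K_p·3.4 = 0.
So ω_n = √(3.4K_p) and 2ζω_n = 3.8, giving ζ = 3.8/(2√(3.4K_p)).
Setting ζ = 0.75: √(3.4K_p) = 3.8/(2·0.75) = 2.533, so K_p = 6.418/3.4 = 1.89.

K_p = 1.89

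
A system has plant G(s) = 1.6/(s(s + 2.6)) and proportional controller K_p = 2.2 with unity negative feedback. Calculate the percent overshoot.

4.88%

The closed-loop denominator s² + 2.6s + 3.52 gives ω_n = √3.52 = 1.876 and ζ = 2.6/(2ω_n) = 0.6929.
%OS = 100·exp(−πζ/√(1−ζ²)) = 100·exp(−π·0.6929/√0.5199) = 4.88%.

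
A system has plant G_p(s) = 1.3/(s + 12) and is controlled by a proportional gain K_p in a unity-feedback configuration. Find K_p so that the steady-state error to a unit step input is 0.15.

The loop is type 0, so e_ss(step) = 1/(1 + K_pos) with K_pos = K_p·G_p(0).
G_p(0) = 0.1083. Require 1/(1 + K_p·0.1083) = 0.15, so 1 + 0.1083·K_p = 6.667.
K_p = (6.667 − 1)/0.1083 = 52.3.

K_p = 52.3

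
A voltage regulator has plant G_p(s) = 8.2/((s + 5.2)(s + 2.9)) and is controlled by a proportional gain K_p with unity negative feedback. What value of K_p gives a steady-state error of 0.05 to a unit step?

Steady-state error for a unit step on this type-0 loop is 1/(1 + K_p·G_p(0)).
G_p(0) = 0.5438. Require 1/(1 + K_p·0.5438) = 0.05, so 1 + 0.5438·K_p = 20.
K_p = (20 − 1)/0.5438 = 34.9.

K_p = 34.9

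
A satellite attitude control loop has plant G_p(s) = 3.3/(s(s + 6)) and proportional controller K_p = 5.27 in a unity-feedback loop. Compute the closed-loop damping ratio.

The closed-loop denominator is s(s+6) + 5.27·3.3 = s² + 6s + 17.39.
Matching s² + 2ζω_n s + ω_n²: ω_n = √17.39 = 4.17 rad/s and 2ζω_n = 6, so ζ = 6/(2·4.17) = 0.719.

ζ = 0.719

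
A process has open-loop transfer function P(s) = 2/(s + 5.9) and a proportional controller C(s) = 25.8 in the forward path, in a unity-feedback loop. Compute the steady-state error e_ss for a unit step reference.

The loop is type 0. Static position error constant K_pos = C(0)·P(0) = 25.8·0.339 = 8.746.
Steady-state error to a unit step: e_ss = 1/(1+K_pos) = 1/9.746 = 0.103.

0.103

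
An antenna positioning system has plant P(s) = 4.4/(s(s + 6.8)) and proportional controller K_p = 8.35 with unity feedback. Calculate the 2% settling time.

The closed-loop denominator s² + 6.8s + 36.74 gives ω_n = √36.74 = 6.061 and ζ = 6.8/(2ω_n) = 0.5609.
2% settling time T_s ≈ 4/(ζω_n) = 4/3.4 = 1.18 s.

T_s ≈ 1.18 s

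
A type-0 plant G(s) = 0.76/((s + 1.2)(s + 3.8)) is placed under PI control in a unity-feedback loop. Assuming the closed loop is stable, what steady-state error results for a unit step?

The PI controller's integrator makes the forward path type 1, so e_ss to a step is zero.

0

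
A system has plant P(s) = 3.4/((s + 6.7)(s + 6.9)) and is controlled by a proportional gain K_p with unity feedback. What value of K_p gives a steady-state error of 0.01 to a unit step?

The loop is type 0, so e_ss(step) = 1/(1 + K_pos) with K_pos = K_p·P(0).
P(0) = 0.07355. Require 1/(1 + K_p·0.07355) = 0.01, so 1 + 0.07355·K_p = 100.
K_p = (100 − 1)/0.07355 = 1350.

K_p = 1350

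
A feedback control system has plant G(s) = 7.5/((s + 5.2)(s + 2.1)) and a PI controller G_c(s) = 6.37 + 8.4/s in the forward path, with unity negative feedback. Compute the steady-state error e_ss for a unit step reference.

The open loop G_c(s)G(s) has a pole at the origin (type 1), so the static position error constant is infinite and e_ss = 1/(1+∞) = 0.

0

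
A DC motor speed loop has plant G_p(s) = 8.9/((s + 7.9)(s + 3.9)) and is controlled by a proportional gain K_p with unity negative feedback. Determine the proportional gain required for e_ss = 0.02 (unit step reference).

K_p = 170

The loop is type 0, so e_ss(step) = 1/(1 + K_pos) with K_pos = K_p·G_p(0).
G_p(0) = 0.2889. Require 1/(1 + K_p·0.2889) = 0.02, so 1 + 0.2889·K_p = 50.
K_p = (50 − 1)/0.2889 = 170.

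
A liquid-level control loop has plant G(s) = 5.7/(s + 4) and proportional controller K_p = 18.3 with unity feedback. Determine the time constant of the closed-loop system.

τ = 0.00923 s

Closed-loop transfer function: T(s) = K_p·G(s)/(1 + K_p·G(s)) = 104.3/(s + 4 + 104.3) = 104.3/(s + 108.3).
Time constant τ = 1/108.3 = 0.00923 s.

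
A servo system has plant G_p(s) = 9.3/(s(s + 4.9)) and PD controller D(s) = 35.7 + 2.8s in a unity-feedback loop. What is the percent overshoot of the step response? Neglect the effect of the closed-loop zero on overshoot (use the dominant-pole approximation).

Forward path: (35.7 + 2.8s)·9.3/(s(s+4.9)). The closed-loop characteristic equation is s² + (4.9 + 9.3·2.8)s + 9.3·35.7 = 0.
That is s² + 30.94s + 332 = 0, so ω_n = 18.22 rad/s and ζ = 30.94/(2·18.22) = 0.849.
%OS = 100·exp(−πζ/√(1−ζ²)) = 0.642%.

0.642%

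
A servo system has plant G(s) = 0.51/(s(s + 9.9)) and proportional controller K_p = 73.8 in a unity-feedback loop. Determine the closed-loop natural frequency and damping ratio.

ω_n = 6.13 rad/s, ζ = 0.807

1 + K_p·G(s) = 0 gives s² + 9.9s + 37.64 = 0.
Matching s² + 2ζω_n s + ω_n²: ω_n = √37.64 = 6.135 rad/s and 2ζω_n = 9.9, so ζ = 9.9/(2·6.135) = 0.807.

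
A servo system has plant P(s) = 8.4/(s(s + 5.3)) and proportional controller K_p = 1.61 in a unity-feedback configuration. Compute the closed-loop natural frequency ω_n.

1 + K_p·P(s) = 0 gives s² + 5.3s + 13.52 = 0.
Matching s² + 2ζω_n s + ω_n²: ω_n = √13.52 = 3.677 rad/s and 2ζω_n = 5.3, so ζ = 5.3/(2·3.677) = 0.721.

ω_n = 3.68 rad/s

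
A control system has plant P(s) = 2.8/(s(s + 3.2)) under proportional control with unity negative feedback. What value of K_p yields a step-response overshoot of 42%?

From %OS = 100·exp(−πζ/√(1−ζ²)) = 42%, ζ = −ln(0.42)/√(π²+ln²(0.42)) = 0.2662.
Characteristic equation s² + 3.2s + 2.8K_p = 0 gives ζ = 3.2/(2√(2.8K_p)).
Setting ζ = 0.2662: √(2.8K_p) = 3.2/(2·0.2662) = 6.011, so K_p = 36.13/2.8 = 12.9.

K_p = 12.9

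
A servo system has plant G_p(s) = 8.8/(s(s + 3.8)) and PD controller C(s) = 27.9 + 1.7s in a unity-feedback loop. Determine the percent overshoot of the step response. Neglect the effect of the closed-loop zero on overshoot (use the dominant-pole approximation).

Forward path: (27.9 + 1.7s)·8.8/(s(s+3.8)). The closed-loop characteristic equation is s² + (3.8 + 8.8·1.7)s + 8.8·27.9 = 0.
That is s² + 18.76s + 245.5 = 0, so ω_n = 15.67 rad/s and ζ = 18.76/(2·15.67) = 0.5986.
%OS = 100·exp(−πζ/√(1−ζ²)) = 9.56%.

9.56%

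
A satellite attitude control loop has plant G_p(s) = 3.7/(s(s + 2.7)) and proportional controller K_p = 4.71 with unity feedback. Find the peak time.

T_p = 0.795 s

From 1 + K_pG_p(s) = 0: s² + 2.7s + 17.43 = 0 ⇒ ω_n = 4.175, ζ = 0.3234.
Damped frequency ω_d = ω_n√(1−ζ²) = 3.95 rad/s, so peak time T_p = π/ω_d = 0.795 s.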